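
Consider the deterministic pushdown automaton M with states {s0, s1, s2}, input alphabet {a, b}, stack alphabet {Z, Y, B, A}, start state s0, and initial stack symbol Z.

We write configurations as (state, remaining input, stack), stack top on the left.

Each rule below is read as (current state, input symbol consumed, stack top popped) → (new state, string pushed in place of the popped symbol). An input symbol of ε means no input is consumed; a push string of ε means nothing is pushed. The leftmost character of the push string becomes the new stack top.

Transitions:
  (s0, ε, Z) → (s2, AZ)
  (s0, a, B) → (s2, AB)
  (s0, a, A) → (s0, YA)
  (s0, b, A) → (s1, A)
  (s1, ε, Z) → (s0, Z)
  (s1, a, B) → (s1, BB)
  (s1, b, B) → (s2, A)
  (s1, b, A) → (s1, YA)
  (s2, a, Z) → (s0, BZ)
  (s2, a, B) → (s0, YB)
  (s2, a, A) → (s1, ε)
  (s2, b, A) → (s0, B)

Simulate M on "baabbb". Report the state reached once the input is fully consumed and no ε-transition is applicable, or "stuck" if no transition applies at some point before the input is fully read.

stuck

(s0, baabbb, Z)
  ε-move, top Z: go to s2, push AZ → (s2, baabbb, AZ)
  read b, top A: go to s0, push B → (s0, aabbb, BZ)
  read a, top B: go to s2, push AB → (s2, abbb, ABZ)
  read a, top A: go to s1, push ε → (s1, bbb, BZ)
  read b, top B: go to s2, push A → (s2, bb, AZ)
  read b, top A: go to s0, push B → (s0, b, BZ)
No transition for (s0, b, top B); M blocks with input b remaining.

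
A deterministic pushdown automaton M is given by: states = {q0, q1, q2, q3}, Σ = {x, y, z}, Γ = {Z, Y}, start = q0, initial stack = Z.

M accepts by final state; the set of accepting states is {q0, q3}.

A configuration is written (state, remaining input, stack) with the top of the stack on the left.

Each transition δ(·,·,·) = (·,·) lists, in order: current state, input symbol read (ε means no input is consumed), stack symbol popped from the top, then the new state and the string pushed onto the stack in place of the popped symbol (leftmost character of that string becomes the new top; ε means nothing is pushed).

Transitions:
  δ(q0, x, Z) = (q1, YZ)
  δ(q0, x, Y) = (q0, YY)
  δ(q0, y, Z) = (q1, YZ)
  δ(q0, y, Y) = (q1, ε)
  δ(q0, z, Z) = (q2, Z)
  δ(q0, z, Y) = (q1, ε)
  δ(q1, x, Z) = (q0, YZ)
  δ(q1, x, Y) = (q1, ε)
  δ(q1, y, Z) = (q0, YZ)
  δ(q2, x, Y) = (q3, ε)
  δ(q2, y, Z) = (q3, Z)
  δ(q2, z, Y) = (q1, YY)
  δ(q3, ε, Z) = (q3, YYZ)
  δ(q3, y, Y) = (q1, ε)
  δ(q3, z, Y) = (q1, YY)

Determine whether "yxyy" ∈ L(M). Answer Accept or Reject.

(q0, yxyy, Z)
  read y, top Z: go to q1, push YZ → (q1, xyy, YZ)
  read x, top Y: go to q1, push ε → (q1, yy, Z)
  read y, top Z: go to q0, push YZ → (q0, y, YZ)
  read y, top Y: go to q1, push ε → (q1, ε, Z)
All input consumed; state q1 ∉ F and no further ε-move applies.

Reject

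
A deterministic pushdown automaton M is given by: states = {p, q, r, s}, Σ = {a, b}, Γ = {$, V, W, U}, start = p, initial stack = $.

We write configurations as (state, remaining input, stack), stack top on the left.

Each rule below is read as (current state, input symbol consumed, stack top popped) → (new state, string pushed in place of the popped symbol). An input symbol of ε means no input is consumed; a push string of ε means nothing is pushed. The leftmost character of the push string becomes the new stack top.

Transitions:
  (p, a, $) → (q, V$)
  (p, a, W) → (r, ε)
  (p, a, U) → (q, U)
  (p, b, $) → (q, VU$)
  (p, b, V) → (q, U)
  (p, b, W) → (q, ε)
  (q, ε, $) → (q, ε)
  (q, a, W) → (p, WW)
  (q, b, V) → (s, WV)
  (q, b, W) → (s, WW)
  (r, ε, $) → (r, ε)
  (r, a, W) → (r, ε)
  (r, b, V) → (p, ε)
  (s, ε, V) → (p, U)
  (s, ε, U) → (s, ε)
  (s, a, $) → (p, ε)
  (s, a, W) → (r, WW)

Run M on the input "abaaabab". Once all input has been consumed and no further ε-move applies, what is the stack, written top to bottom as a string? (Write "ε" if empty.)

WV$

(p, abaaabab, $)
  read a, top $: go to q, push V$ → (q, baaabab, V$)
  read b, top V: go to s, push WV → (s, aaabab, WV$)
  read a, top W: go to r, push WW → (r, aabab, WWV$)
  read a, top W: go to r, push ε → (r, abab, WV$)
  read a, top W: go to r, push ε → (r, bab, V$)
  read b, top V: go to p, push ε → (p, ab, $)
  read a, top $: go to q, push V$ → (q, b, V$)
  read b, top V: go to s, push WV → (s, ε, WV$)
All input consumed in state s with stack WV$.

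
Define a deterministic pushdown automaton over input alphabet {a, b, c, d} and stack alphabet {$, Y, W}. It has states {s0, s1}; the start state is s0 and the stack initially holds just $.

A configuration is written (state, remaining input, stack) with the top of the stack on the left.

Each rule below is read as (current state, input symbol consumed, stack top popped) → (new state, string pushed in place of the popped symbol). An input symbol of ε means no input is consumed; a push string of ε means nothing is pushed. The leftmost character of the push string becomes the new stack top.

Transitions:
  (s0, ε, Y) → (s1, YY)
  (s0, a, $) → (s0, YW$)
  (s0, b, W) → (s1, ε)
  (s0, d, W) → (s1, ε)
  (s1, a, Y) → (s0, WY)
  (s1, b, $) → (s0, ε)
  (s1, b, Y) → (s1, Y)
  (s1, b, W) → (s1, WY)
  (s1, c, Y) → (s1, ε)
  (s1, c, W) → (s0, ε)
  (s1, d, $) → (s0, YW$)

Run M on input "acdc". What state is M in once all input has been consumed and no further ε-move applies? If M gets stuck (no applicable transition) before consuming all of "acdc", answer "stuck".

stuck

(s0, acdc, $)
  read a, top $: go to s0, push YW$ → (s0, cdc, YW$)
  ε-move, top Y: go to s1, push YY → (s1, cdc, YYW$)
  read c, top Y: go to s1, push ε → (s1, dc, YW$)
No transition for (s1, d, top Y); M blocks with input dc remaining.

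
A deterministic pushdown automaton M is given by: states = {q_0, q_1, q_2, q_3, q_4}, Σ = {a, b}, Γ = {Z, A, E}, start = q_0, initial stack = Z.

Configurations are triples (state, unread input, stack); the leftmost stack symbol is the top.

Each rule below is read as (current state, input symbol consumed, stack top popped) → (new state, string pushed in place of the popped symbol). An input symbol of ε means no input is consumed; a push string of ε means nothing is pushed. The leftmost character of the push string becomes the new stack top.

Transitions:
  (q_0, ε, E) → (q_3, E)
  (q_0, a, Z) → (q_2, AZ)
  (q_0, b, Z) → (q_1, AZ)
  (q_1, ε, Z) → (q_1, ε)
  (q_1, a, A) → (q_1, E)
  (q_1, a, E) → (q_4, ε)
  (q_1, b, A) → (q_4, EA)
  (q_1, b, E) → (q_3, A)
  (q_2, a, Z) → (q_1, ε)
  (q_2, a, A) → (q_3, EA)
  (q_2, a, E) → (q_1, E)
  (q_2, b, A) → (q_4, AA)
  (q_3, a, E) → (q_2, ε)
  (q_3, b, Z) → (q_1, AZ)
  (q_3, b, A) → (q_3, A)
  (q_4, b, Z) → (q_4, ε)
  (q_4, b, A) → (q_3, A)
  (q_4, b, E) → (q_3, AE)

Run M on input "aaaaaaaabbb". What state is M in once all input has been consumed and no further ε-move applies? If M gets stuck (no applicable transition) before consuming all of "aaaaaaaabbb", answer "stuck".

stuck

(q_0, aaaaaaaabbb, Z)
  read a, top Z: go to q_2, push AZ → (q_2, aaaaaaabbb, AZ)
  read a, top A: go to q_3, push EA → (q_3, aaaaaabbb, EAZ)
  read a, top E: go to q_2, push ε → (q_2, aaaaabbb, AZ)
  read a, top A: go to q_3, push EA → (q_3, aaaabbb, EAZ)
  read a, top E: go to q_2, push ε → (q_2, aaabbb, AZ)
  read a, top A: go to q_3, push EA → (q_3, aabbb, EAZ)
  read a, top E: go to q_2, push ε → (q_2, abbb, AZ)
  read a, top A: go to q_3, push EA → (q_3, bbb, EAZ)
No transition for (q_3, b, top E); M blocks with input bbb remaining.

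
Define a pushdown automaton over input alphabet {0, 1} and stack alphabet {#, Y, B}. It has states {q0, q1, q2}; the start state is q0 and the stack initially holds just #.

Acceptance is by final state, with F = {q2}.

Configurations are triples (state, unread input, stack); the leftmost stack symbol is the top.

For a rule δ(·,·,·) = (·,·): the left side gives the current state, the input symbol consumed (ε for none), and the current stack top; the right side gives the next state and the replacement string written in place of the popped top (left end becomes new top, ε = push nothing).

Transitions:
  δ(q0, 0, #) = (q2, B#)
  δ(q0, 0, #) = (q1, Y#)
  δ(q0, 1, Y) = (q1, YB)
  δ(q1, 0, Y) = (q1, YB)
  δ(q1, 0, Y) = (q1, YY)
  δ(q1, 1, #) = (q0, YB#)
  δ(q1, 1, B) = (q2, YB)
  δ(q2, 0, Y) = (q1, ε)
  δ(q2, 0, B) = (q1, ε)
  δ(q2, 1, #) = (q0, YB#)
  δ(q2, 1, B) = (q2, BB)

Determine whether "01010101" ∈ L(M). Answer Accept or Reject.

Accept

One accepting computation: (q0, 01010101, #) ⊢ (q2, 1010101, B#) ⊢ (q2, 010101, BB#) ⊢ (q1, 10101, B#) ⊢ (q2, 0101, YB#) ⊢ (q1, 101, B#) ⊢ (q2, 01, YB#) ⊢ (q1, 1, B#) ⊢ (q2, ε, YB#)
All input consumed and state q2 ∈ F.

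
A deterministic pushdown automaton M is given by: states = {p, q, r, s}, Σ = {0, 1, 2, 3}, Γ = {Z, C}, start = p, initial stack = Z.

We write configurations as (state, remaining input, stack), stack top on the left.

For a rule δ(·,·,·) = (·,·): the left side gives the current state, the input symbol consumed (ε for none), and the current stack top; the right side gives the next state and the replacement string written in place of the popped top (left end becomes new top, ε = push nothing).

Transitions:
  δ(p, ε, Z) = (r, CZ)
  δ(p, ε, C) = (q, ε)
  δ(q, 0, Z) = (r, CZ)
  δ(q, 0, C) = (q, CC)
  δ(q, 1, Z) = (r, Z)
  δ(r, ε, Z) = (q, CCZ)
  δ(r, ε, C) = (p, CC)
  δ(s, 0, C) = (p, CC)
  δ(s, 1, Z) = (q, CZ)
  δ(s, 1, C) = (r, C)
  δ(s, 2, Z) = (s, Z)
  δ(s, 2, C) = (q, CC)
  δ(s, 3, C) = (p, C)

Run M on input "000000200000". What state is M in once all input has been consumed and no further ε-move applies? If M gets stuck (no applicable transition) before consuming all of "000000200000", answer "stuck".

(p, 000000200000, Z) ⊢ (r, 000000200000, CZ) ⊢ (p, 000000200000, CCZ) ⊢ (q, 000000200000, CZ) ⊢ (q, 00000200000, CCZ) ⊢ (q, 0000200000, CCCZ) ⊢ (q, 000200000, CCCCZ) ⊢ (q, 00200000, CCCCCZ) ⊢ (q, 0200000, CCCCCCZ) ⊢ (q, 200000, CCCCCCCZ)
No transition for (q, 2, top C); M blocks with input 200000 remaining.

stuck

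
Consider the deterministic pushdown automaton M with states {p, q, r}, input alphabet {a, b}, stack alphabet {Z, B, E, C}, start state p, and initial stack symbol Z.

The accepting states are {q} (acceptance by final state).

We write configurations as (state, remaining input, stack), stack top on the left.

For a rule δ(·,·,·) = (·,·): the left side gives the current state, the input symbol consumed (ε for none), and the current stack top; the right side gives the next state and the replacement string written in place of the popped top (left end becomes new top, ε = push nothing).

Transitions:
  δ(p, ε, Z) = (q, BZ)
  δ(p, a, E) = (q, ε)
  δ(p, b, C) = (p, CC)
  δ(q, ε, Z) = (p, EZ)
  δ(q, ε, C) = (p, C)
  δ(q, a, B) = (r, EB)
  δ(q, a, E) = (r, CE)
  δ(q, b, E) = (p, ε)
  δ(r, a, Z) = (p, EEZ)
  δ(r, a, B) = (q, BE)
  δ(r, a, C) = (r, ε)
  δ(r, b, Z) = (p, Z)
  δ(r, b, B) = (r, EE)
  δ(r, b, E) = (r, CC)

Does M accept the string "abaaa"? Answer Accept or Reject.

Accept

(p, abaaa, Z)
  ε-move, top Z: go to q, push BZ → (q, abaaa, BZ)
  read a, top B: go to r, push EB → (r, baaa, EBZ)
  read b, top E: go to r, push CC → (r, aaa, CCBZ)
  read a, top C: go to r, push ε → (r, aa, CBZ)
  read a, top C: go to r, push ε → (r, a, BZ)
  read a, top B: go to q, push BE → (q, ε, BEZ)
All input consumed; state q ∈ F.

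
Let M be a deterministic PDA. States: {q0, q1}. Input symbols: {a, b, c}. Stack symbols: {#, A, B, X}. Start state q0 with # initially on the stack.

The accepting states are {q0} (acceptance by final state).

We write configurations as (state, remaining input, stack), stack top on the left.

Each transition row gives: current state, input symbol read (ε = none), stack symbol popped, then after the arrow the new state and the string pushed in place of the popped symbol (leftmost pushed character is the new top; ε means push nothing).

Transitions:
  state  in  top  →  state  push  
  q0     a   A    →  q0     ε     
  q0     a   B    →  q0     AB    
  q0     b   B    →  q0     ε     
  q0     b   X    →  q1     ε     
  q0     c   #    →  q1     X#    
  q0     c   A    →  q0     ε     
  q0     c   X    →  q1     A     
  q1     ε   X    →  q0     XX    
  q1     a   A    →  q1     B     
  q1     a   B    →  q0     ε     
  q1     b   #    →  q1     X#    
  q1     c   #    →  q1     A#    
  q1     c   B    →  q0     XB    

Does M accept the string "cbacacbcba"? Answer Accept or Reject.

Reject

(q0, cbacacbcba, #)
  read c, top #: go to q1, push X# → (q1, bacacbcba, X#)
  ε-move, top X: go to q0, push XX → (q0, bacacbcba, XX#)
  read b, top X: go to q1, push ε → (q1, acacbcba, X#)
  ε-move, top X: go to q0, push XX → (q0, acacbcba, XX#)
No transition applies at (q0, acacbcba, XX#); input not fully consumed.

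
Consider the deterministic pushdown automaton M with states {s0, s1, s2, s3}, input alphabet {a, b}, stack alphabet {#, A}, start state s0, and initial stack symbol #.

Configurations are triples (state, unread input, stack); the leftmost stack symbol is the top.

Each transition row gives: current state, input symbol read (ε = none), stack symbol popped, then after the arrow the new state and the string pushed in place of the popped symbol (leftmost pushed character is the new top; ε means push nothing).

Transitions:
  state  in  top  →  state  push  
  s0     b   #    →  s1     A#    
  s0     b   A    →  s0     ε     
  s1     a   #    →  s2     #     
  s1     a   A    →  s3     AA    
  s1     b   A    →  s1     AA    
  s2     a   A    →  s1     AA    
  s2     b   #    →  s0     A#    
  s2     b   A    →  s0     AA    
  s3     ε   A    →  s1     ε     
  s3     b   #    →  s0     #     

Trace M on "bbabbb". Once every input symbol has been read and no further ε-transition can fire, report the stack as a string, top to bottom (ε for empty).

(s0, bbabbb, #)
  read b, top #: go to s1, push A# → (s1, babbb, A#)
  read b, top A: go to s1, push AA → (s1, abbb, AA#)
  read a, top A: go to s3, push AA → (s3, bbb, AAA#)
  ε-move, top A: go to s1, push ε → (s1, bbb, AA#)
  read b, top A: go to s1, push AA → (s1, bb, AAA#)
  read b, top A: go to s1, push AA → (s1, b, AAAA#)
  read b, top A: go to s1, push AA → (s1, ε, AAAAA#)
All input consumed in state s1 with stack AAAAA#.

AAAAA#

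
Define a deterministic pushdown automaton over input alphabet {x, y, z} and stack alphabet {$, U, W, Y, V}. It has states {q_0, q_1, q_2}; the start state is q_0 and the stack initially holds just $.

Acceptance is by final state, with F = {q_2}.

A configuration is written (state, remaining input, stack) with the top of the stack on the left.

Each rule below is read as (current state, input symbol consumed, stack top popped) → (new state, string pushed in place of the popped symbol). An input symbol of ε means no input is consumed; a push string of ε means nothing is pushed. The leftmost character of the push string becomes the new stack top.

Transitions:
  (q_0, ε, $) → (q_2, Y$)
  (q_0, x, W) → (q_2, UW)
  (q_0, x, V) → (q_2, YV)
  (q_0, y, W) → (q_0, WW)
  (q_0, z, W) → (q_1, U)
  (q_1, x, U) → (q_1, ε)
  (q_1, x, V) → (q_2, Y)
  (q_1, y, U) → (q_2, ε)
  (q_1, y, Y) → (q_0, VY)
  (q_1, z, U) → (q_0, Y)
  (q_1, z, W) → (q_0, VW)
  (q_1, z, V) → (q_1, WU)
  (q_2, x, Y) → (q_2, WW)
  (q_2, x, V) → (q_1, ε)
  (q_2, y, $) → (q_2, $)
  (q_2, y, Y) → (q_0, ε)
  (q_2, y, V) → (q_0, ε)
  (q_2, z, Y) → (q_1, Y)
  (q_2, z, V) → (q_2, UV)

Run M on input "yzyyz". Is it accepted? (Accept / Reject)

(q_0, yzyyz, $)
  ε-move, top $: go to q_2, push Y$ → (q_2, yzyyz, Y$)
  read y, top Y: go to q_0, push ε → (q_0, zyyz, $)
  ε-move, top $: go to q_2, push Y$ → (q_2, zyyz, Y$)
  read z, top Y: go to q_1, push Y → (q_1, yyz, Y$)
  read y, top Y: go to q_0, push VY → (q_0, yz, VY$)
No transition applies at (q_0, yz, VY$); input not fully consumed.

Reject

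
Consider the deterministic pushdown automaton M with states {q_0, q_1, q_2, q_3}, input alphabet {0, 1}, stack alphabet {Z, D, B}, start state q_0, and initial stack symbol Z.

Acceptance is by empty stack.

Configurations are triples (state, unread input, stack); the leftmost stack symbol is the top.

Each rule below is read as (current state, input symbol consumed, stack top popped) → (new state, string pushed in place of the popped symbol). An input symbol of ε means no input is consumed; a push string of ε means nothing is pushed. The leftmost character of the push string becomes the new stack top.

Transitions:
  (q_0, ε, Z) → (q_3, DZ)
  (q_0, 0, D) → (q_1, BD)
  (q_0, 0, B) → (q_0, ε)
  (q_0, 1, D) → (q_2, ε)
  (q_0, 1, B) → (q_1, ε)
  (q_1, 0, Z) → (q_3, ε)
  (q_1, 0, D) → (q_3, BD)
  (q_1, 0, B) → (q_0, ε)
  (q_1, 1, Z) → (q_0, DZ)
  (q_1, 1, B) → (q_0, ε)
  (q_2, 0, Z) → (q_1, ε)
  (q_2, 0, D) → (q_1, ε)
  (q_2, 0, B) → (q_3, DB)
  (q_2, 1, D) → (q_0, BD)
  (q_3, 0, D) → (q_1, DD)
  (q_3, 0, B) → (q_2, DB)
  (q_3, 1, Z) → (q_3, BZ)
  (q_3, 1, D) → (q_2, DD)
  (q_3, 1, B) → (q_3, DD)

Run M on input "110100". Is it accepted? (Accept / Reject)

(q_0, 110100, Z)
  ε-move, top Z: go to q_3, push DZ → (q_3, 110100, DZ)
  read 1, top D: go to q_2, push DD → (q_2, 10100, DDZ)
  read 1, top D: go to q_0, push BD → (q_0, 0100, BDDZ)
  read 0, top B: go to q_0, push ε → (q_0, 100, DDZ)
  read 1, top D: go to q_2, push ε → (q_2, 00, DZ)
  read 0, top D: go to q_1, push ε → (q_1, 0, Z)
  read 0, top Z: go to q_3, push ε → (q_3, ε, ε)
All input consumed and the stack is empty.

Accept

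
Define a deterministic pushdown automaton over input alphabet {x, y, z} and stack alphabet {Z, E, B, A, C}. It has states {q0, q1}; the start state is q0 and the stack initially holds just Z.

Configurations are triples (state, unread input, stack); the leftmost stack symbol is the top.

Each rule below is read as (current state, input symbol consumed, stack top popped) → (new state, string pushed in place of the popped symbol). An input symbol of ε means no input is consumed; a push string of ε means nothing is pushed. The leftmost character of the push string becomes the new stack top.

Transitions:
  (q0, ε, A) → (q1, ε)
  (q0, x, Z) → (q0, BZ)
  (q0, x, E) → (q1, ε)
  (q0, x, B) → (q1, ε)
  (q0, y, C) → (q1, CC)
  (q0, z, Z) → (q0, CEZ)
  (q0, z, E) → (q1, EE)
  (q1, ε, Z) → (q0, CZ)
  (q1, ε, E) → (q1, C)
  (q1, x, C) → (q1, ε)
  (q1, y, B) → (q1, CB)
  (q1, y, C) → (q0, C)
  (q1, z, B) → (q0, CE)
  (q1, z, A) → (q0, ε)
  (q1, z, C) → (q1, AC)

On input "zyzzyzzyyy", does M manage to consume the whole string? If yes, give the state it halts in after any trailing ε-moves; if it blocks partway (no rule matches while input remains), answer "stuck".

q1

(q0, zyzzyzzyyy, Z)
  read z, top Z: go to q0, push CEZ → (q0, yzzyzzyyy, CEZ)
  read y, top C: go to q1, push CC → (q1, zzyzzyyy, CCEZ)
  read z, top C: go to q1, push AC → (q1, zyzzyyy, ACCEZ)
  read z, top A: go to q0, push ε → (q0, yzzyyy, CCEZ)
  read y, top C: go to q1, push CC → (q1, zzyyy, CCCEZ)
  read z, top C: go to q1, push AC → (q1, zyyy, ACCCEZ)
  read z, top A: go to q0, push ε → (q0, yyy, CCCEZ)
  read y, top C: go to q1, push CC → (q1, yy, CCCCEZ)
  read y, top C: go to q0, push C → (q0, y, CCCCEZ)
  read y, top C: go to q1, push CC → (q1, ε, CCCCCEZ)
All input consumed; M is in state q1.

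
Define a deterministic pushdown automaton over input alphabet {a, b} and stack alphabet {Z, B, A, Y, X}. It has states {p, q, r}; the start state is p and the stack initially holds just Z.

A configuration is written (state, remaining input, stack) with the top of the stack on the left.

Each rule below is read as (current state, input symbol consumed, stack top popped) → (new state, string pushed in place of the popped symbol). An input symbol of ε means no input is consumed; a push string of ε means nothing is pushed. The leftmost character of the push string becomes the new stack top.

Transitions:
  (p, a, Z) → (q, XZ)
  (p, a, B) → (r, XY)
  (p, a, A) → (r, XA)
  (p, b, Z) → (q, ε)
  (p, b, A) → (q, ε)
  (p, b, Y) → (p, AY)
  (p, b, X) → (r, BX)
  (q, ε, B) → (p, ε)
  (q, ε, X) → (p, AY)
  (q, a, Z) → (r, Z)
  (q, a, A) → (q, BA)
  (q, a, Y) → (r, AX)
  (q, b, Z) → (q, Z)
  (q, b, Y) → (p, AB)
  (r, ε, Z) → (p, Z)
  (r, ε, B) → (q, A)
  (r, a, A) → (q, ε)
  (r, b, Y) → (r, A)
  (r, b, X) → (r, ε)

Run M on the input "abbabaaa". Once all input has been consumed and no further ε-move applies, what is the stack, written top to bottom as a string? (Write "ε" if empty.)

(p, abbabaaa, Z) ⊢ (q, bbabaaa, XZ) ⊢ (p, bbabaaa, AYZ) ⊢ (q, babaaa, YZ) ⊢ (p, abaaa, ABZ) ⊢ (r, baaa, XABZ) ⊢ (r, aaa, ABZ) ⊢ (q, aa, BZ) ⊢ (p, aa, Z) ⊢ (q, a, XZ) ⊢ (p, a, AYZ) ⊢ (r, ε, XAYZ)
All input consumed in state r with stack XAYZ.

XAYZ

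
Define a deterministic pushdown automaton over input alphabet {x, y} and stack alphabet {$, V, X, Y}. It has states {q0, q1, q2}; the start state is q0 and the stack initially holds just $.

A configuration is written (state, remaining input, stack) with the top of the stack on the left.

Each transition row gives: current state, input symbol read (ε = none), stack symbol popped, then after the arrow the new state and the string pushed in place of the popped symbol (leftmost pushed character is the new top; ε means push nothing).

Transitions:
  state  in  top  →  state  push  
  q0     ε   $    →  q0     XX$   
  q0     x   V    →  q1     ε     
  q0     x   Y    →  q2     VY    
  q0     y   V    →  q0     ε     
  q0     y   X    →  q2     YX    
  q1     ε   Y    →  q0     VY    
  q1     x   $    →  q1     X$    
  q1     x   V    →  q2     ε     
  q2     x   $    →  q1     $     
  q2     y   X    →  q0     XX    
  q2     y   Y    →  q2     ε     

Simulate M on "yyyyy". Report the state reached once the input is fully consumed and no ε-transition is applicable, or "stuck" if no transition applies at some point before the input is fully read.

q2

(q0, yyyyy, $)
  ε-move, top $: go to q0, push XX$ → (q0, yyyyy, XX$)
  read y, top X: go to q2, push YX → (q2, yyyy, YXX$)
  read y, top Y: go to q2, push ε → (q2, yyy, XX$)
  read y, top X: go to q0, push XX → (q0, yy, XXX$)
  read y, top X: go to q2, push YX → (q2, y, YXXX$)
  read y, top Y: go to q2, push ε → (q2, ε, XXX$)
All input consumed; M is in state q2.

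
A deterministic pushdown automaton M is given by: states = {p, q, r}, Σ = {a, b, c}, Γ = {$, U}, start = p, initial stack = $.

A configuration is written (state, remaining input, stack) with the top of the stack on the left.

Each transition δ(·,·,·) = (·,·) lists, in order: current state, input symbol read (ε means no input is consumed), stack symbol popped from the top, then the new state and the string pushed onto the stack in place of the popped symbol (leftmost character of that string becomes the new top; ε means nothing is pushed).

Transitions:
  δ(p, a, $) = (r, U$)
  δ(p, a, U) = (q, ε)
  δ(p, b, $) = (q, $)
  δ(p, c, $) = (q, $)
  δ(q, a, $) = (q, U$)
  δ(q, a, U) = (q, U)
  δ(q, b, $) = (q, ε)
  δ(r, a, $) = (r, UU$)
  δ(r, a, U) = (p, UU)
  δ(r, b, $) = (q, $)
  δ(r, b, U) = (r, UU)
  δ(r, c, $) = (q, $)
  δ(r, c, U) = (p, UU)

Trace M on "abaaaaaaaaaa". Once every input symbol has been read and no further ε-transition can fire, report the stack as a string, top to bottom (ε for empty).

UU$

(p, abaaaaaaaaaa, $)
  read a, top $: go to r, push U$ → (r, baaaaaaaaaa, U$)
  read b, top U: go to r, push UU → (r, aaaaaaaaaa, UU$)
  read a, top U: go to p, push UU → (p, aaaaaaaaa, UUU$)
  read a, top U: go to q, push ε → (q, aaaaaaaa, UU$)
  read a, top U: go to q, push U → (q, aaaaaaa, UU$)
  read a, top U: go to q, push U → (q, aaaaaa, UU$)
  read a, top U: go to q, push U → (q, aaaaa, UU$)
  read a, top U: go to q, push U → (q, aaaa, UU$)
  read a, top U: go to q, push U → (q, aaa, UU$)
  read a, top U: go to q, push U → (q, aa, UU$)
  read a, top U: go to q, push U → (q, a, UU$)
  read a, top U: go to q, push U → (q, ε, UU$)
All input consumed in state q with stack UU$.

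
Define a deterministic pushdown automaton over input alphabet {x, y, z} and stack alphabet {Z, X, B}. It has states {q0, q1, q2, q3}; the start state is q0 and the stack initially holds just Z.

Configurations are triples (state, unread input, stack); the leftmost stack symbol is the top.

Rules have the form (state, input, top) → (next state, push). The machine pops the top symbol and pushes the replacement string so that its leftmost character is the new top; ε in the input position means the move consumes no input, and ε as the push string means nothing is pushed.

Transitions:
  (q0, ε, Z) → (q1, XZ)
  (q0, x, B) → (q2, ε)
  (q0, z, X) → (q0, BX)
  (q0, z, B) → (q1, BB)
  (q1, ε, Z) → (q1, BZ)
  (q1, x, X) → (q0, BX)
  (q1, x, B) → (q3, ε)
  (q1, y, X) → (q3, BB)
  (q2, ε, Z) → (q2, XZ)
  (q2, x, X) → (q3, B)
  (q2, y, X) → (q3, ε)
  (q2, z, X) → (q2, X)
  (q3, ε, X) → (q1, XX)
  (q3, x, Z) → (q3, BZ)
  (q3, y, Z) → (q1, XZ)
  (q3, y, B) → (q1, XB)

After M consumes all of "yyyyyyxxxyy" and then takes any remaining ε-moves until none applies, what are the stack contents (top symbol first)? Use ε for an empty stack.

BBBBBBBBBZ

(q0, yyyyyyxxxyy, Z)
  ε-move, top Z: go to q1, push XZ → (q1, yyyyyyxxxyy, XZ)
  read y, top X: go to q3, push BB → (q3, yyyyyxxxyy, BBZ)
  read y, top B: go to q1, push XB → (q1, yyyyxxxyy, XBBZ)
  read y, top X: go to q3, push BB → (q3, yyyxxxyy, BBBBZ)
  read y, top B: go to q1, push XB → (q1, yyxxxyy, XBBBBZ)
  read y, top X: go to q3, push BB → (q3, yxxxyy, BBBBBBZ)
  read y, top B: go to q1, push XB → (q1, xxxyy, XBBBBBBZ)
  read x, top X: go to q0, push BX → (q0, xxyy, BXBBBBBBZ)
  read x, top B: go to q2, push ε → (q2, xyy, XBBBBBBZ)
  read x, top X: go to q3, push B → (q3, yy, BBBBBBBZ)
  read y, top B: go to q1, push XB → (q1, y, XBBBBBBBZ)
  read y, top X: go to q3, push BB → (q3, ε, BBBBBBBBBZ)
All input consumed in state q3 with stack BBBBBBBBBZ.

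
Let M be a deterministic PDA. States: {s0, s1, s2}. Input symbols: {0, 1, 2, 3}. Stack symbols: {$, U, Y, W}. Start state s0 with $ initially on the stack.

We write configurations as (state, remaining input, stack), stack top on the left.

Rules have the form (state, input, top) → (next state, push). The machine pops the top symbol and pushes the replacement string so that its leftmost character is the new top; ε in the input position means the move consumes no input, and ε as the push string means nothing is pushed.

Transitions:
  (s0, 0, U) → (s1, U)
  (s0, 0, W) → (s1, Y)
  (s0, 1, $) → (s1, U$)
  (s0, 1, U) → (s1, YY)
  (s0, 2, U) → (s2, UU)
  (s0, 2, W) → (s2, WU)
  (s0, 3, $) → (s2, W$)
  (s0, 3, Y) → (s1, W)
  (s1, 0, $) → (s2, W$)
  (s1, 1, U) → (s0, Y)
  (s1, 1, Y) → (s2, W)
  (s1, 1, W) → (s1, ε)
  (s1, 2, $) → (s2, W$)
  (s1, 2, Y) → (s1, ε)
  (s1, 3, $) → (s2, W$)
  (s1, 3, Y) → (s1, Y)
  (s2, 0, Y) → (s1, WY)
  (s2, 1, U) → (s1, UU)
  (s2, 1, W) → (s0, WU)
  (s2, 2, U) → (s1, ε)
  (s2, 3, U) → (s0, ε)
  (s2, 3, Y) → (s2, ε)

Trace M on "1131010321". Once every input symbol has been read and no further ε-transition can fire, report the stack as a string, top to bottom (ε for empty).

Y$

(s0, 1131010321, $) ⊢ (s1, 131010321, U$) ⊢ (s0, 31010321, Y$) ⊢ (s1, 1010321, W$) ⊢ (s1, 010321, $) ⊢ (s2, 10321, W$) ⊢ (s0, 0321, WU$) ⊢ (s1, 321, YU$) ⊢ (s1, 21, YU$) ⊢ (s1, 1, U$) ⊢ (s0, ε, Y$)
All input consumed in state s0 with stack Y$.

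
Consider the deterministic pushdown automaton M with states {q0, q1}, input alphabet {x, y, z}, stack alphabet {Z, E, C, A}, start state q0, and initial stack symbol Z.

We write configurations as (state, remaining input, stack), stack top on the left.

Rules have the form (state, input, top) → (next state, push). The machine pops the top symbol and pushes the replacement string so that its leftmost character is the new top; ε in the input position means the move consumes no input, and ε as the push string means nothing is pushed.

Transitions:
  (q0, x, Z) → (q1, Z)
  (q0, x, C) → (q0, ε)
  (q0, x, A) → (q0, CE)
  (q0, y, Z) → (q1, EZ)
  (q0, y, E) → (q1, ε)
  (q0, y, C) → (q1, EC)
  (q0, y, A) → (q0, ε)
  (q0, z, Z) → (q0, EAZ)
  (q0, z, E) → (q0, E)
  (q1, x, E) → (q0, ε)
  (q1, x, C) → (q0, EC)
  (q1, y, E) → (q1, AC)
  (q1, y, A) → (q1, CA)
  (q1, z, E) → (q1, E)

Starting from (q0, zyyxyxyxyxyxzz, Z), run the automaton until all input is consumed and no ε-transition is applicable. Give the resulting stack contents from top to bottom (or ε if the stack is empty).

ECAZ

(q0, zyyxyxyxyxyxzz, Z)
  read z, top Z: go to q0, push EAZ → (q0, yyxyxyxyxyxzz, EAZ)
  read y, top E: go to q1, push ε → (q1, yxyxyxyxyxzz, AZ)
  read y, top A: go to q1, push CA → (q1, xyxyxyxyxzz, CAZ)
  read x, top C: go to q0, push EC → (q0, yxyxyxyxzz, ECAZ)
  read y, top E: go to q1, push ε → (q1, xyxyxyxzz, CAZ)
  read x, top C: go to q0, push EC → (q0, yxyxyxzz, ECAZ)
  read y, top E: go to q1, push ε → (q1, xyxyxzz, CAZ)
  read x, top C: go to q0, push EC → (q0, yxyxzz, ECAZ)
  read y, top E: go to q1, push ε → (q1, xyxzz, CAZ)
  read x, top C: go to q0, push EC → (q0, yxzz, ECAZ)
  read y, top E: go to q1, push ε → (q1, xzz, CAZ)
  read x, top C: go to q0, push EC → (q0, zz, ECAZ)
  read z, top E: go to q0, push E → (q0, z, ECAZ)
  read z, top E: go to q0, push E → (q0, ε, ECAZ)
All input consumed in state q0 with stack ECAZ.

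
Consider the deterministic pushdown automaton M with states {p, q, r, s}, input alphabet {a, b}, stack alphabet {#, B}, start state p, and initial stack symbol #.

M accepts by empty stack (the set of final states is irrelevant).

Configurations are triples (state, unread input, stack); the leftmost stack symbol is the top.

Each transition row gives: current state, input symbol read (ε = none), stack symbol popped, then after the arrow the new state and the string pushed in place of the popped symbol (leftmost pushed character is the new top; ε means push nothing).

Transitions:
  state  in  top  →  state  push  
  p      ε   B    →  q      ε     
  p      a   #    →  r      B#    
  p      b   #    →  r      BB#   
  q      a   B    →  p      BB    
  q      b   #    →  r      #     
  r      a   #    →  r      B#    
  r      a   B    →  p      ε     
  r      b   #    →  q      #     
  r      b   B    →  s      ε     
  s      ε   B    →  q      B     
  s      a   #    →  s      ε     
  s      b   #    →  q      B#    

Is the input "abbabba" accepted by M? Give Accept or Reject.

(p, abbabba, #)
  read a, top #: go to r, push B# → (r, bbabba, B#)
  read b, top B: go to s, push ε → (s, babba, #)
  read b, top #: go to q, push B# → (q, abba, B#)
  read a, top B: go to p, push BB → (p, bba, BB#)
  ε-move, top B: go to q, push ε → (q, bba, B#)
No transition applies at (q, bba, B#); input not fully consumed.

Reject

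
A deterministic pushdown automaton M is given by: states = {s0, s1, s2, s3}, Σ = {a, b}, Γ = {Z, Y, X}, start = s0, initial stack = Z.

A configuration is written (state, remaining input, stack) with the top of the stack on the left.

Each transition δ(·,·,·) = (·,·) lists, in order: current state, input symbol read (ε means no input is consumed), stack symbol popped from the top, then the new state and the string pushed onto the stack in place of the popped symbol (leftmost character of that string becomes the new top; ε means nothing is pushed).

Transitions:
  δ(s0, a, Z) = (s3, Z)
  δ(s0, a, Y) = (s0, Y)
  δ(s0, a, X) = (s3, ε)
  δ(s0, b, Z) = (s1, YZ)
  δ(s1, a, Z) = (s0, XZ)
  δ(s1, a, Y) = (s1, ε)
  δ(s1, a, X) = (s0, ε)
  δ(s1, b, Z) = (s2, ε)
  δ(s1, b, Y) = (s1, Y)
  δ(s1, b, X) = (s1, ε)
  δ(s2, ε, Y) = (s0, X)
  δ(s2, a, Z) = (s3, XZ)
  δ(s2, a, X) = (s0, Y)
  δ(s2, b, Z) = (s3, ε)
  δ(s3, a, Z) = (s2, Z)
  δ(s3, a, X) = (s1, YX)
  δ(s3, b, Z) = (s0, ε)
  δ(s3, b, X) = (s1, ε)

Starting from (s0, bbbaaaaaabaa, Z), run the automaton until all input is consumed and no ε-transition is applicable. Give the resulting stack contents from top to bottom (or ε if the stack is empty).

(s0, bbbaaaaaabaa, Z)
  read b, top Z: go to s1, push YZ → (s1, bbaaaaaabaa, YZ)
  read b, top Y: go to s1, push Y → (s1, baaaaaabaa, YZ)
  read b, top Y: go to s1, push Y → (s1, aaaaaabaa, YZ)
  read a, top Y: go to s1, push ε → (s1, aaaaabaa, Z)
  read a, top Z: go to s0, push XZ → (s0, aaaabaa, XZ)
  read a, top X: go to s3, push ε → (s3, aaabaa, Z)
  read a, top Z: go to s2, push Z → (s2, aabaa, Z)
  read a, top Z: go to s3, push XZ → (s3, abaa, XZ)
  read a, top X: go to s1, push YX → (s1, baa, YXZ)
  read b, top Y: go to s1, push Y → (s1, aa, YXZ)
  read a, top Y: go to s1, push ε → (s1, a, XZ)
  read a, top X: go to s0, push ε → (s0, ε, Z)
All input consumed in state s0 with stack Z.

Z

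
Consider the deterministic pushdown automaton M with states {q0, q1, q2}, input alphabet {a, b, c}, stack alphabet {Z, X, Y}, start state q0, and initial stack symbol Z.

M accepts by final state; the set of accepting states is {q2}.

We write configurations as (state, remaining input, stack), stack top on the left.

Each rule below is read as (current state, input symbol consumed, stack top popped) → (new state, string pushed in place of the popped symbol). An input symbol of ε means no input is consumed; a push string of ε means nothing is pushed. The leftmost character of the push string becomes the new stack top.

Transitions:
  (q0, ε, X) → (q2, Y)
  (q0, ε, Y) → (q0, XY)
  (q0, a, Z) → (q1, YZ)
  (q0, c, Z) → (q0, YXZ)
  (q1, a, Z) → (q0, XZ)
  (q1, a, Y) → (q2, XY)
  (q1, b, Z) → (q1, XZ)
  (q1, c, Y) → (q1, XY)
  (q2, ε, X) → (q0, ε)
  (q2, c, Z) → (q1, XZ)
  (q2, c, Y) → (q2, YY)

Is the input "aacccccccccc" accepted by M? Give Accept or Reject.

Accept

(q0, aacccccccccc, Z)
  read a, top Z: go to q1, push YZ → (q1, acccccccccc, YZ)
  read a, top Y: go to q2, push XY → (q2, cccccccccc, XYZ)
  ε-move, top X: go to q0, push ε → (q0, cccccccccc, YZ)
  ε-move, top Y: go to q0, push XY → (q0, cccccccccc, XYZ)
  ε-move, top X: go to q2, push Y → (q2, cccccccccc, YYZ)
  read c, top Y: go to q2, push YY → (q2, ccccccccc, YYYZ)
  read c, top Y: go to q2, push YY → (q2, cccccccc, YYYYZ)
  read c, top Y: go to q2, push YY → (q2, ccccccc, YYYYYZ)
  read c, top Y: go to q2, push YY → (q2, cccccc, YYYYYYZ)
  read c, top Y: go to q2, push YY → (q2, ccccc, YYYYYYYZ)
  read c, top Y: go to q2, push YY → (q2, cccc, YYYYYYYYZ)
  read c, top Y: go to q2, push YY → (q2, ccc, YYYYYYYYYZ)
  read c, top Y: go to q2, push YY → (q2, cc, YYYYYYYYYYZ)
  read c, top Y: go to q2, push YY → (q2, c, YYYYYYYYYYYZ)
  read c, top Y: go to q2, push YY → (q2, ε, YYYYYYYYYYYYZ)
All input consumed; state q2 ∈ F.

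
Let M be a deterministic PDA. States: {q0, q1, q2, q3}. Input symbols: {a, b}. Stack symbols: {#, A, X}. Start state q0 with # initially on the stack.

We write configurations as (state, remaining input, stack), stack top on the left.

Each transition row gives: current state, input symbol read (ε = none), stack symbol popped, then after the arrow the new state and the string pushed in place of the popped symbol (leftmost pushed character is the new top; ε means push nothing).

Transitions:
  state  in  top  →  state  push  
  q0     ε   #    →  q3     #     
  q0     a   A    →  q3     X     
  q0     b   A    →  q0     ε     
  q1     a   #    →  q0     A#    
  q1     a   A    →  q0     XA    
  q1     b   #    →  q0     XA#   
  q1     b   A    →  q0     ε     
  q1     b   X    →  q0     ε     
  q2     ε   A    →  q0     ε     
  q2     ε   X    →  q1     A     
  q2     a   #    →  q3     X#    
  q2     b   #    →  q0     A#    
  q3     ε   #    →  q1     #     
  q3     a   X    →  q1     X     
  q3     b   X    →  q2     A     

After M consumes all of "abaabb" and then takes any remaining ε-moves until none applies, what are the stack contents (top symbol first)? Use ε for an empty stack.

XA#

(q0, abaabb, #)
  ε-move, top #: go to q3, push # → (q3, abaabb, #)
  ε-move, top #: go to q1, push # → (q1, abaabb, #)
  read a, top #: go to q0, push A# → (q0, baabb, A#)
  read b, top A: go to q0, push ε → (q0, aabb, #)
  ε-move, top #: go to q3, push # → (q3, aabb, #)
  ε-move, top #: go to q1, push # → (q1, aabb, #)
  read a, top #: go to q0, push A# → (q0, abb, A#)
  read a, top A: go to q3, push X → (q3, bb, X#)
  read b, top X: go to q2, push A → (q2, b, A#)
  ε-move, top A: go to q0, push ε → (q0, b, #)
  ε-move, top #: go to q3, push # → (q3, b, #)
  ε-move, top #: go to q1, push # → (q1, b, #)
  read b, top #: go to q0, push XA# → (q0, ε, XA#)
All input consumed in state q0 with stack XA#.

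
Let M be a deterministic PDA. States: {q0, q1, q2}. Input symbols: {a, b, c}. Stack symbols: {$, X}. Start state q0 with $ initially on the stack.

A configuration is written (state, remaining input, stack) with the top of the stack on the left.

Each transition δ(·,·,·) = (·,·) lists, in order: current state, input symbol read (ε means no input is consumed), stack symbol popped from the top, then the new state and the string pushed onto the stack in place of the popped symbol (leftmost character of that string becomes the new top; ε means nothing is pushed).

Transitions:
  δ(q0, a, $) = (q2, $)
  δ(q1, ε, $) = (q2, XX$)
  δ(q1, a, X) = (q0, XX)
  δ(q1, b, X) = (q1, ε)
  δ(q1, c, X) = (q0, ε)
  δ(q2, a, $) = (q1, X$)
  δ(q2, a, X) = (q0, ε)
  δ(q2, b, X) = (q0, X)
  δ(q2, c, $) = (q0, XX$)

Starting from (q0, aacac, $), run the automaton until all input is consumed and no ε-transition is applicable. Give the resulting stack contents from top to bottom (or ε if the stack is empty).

XX$

(q0, aacac, $) ⊢ (q2, acac, $) ⊢ (q1, cac, X$) ⊢ (q0, ac, $) ⊢ (q2, c, $) ⊢ (q0, ε, XX$)
All input consumed in state q0 with stack XX$.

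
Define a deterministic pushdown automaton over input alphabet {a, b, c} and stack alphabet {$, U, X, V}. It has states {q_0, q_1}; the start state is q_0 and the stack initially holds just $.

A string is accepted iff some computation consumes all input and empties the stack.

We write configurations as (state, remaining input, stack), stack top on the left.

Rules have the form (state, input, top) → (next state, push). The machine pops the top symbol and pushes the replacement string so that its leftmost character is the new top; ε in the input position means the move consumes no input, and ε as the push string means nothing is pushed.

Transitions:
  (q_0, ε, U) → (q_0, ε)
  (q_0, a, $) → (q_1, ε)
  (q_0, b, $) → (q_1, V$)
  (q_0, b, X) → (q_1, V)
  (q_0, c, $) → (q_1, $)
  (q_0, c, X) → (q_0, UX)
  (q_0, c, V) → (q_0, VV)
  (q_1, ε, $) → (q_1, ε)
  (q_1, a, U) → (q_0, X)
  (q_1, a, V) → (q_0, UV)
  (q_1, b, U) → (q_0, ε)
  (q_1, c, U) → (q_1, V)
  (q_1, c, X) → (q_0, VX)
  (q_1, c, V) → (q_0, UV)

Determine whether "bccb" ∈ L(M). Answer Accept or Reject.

Reject

(q_0, bccb, $) ⊢ (q_1, ccb, V$) ⊢ (q_0, cb, UV$) ⊢ (q_0, cb, V$) ⊢ (q_0, b, VV$)
No transition applies at (q_0, b, VV$); input not fully consumed.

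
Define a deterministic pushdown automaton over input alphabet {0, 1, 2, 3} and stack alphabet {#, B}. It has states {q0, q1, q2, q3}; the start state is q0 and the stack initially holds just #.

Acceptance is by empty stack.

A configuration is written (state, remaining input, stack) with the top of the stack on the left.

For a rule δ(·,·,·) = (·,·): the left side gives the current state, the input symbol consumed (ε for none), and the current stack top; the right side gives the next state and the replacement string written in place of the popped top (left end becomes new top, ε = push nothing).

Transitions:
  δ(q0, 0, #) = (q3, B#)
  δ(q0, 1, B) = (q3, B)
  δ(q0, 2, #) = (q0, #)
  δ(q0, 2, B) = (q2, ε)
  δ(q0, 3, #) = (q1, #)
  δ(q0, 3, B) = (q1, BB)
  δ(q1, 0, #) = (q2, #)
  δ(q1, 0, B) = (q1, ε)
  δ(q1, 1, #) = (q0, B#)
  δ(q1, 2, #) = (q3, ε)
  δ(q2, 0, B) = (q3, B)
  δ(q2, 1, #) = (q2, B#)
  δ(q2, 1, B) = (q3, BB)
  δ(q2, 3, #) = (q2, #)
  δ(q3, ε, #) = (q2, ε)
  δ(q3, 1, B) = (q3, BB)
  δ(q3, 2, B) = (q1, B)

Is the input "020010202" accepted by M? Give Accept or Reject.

Accept

(q0, 020010202, #) ⊢ (q3, 20010202, B#) ⊢ (q1, 0010202, B#) ⊢ (q1, 010202, #) ⊢ (q2, 10202, #) ⊢ (q2, 0202, B#) ⊢ (q3, 202, B#) ⊢ (q1, 02, B#) ⊢ (q1, 2, #) ⊢ (q3, ε, ε)
All input consumed and the stack is empty.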